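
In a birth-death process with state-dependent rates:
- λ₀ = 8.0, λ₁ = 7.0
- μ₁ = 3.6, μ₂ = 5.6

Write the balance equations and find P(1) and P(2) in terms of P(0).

Balance equations:
State 0: λ₀P₀ = μ₁P₁ → P₁ = (λ₀/μ₁)P₀ = (8.0/3.6)P₀ = 2.2222P₀
State 1: P₂ = (λ₀λ₁)/(μ₁μ₂)P₀ = (8.0×7.0)/(3.6×5.6)P₀ = 2.7778P₀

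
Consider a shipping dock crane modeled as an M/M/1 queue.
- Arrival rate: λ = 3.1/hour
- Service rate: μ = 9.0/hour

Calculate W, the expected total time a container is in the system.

First, compute utilization: ρ = λ/μ = 3.1/9.0 = 0.3444
For M/M/1: W = 1/(μ-λ)
W = 1/(9.0-3.1) = 1/5.90
W = 0.1695 hours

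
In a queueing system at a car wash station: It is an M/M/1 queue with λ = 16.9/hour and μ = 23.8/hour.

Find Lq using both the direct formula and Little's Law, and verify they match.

Method 1 (direct): Lq = λ²/(μ(μ-λ)) = 285.61/(23.8 × 6.90) = 1.7392

Method 2 (Little's Law):
W = 1/(μ-λ) = 1/6.90 = 0.14493
Wq = W - 1/μ = 0.14493 - 0.042017 = 0.10291
Lq = λWq = 16.9 × 0.10291 = 1.7392 ✔ (matches Method 1)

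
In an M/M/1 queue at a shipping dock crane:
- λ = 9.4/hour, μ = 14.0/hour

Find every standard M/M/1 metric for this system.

Step 1: ρ = λ/μ = 9.4/14.0 = 0.6714
Step 2: L = λ/(μ-λ) = 9.4/4.60 = 2.0435
Step 3: Lq = λ²/(μ(μ-λ)) = 88.36/(14.0×4.60) = 1.3720
Step 4: W = 1/(μ-λ) = 1/4.60 = 0.21739
Step 5: Wq = λ/(μ(μ-λ)) = 9.4/(14.0×4.60) = 0.1460
Step 6: P(0) = 1-ρ = 0.3286
Verify: L = λW = 9.4×0.21739 = 2.0435 ✔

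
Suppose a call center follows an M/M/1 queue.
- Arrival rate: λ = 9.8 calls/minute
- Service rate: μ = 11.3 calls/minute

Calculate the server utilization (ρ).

Server utilization: ρ = λ/μ
ρ = 9.8/11.3 = 0.8673
The server is busy 86.73% of the time.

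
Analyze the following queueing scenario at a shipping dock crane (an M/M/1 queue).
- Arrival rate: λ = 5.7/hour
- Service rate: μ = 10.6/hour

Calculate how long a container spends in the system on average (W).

First, compute utilization: ρ = λ/μ = 5.7/10.6 = 0.5377
For M/M/1: W = 1/(μ-λ)
W = 1/(10.6-5.7) = 1/4.90
W = 0.2041 hours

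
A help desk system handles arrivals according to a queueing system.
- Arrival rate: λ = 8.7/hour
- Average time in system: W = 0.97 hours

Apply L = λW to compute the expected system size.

Little's Law: L = λW
L = 8.7 × 0.97 = 8.4390 tickets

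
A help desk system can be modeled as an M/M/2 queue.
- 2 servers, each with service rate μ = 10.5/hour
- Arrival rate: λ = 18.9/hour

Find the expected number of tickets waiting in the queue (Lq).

Traffic intensity: ρ = λ/(cμ) = 18.9/(2×10.5) = 0.9000
Since ρ = 0.9000 < 1, system is stable.
Offered load a = λ/μ = cρ = 18.9/10.5 = 1.8000
P₀ = [ Σₙ₌₀^1 aⁿ/n! + a^2/(2!(1-ρ)) ]⁻¹
Σ = a^0/0! + a^1/1! = 1.0000 + 1.8000 = 2.8000
a^2/(2!(1-ρ)) = 3.2400/(2 × 0.1000) = 16.2000
P₀ = 1/(2.8000 + 16.2000) = 0.05263
Lq = P₀·a^2·ρ / (2!(1-ρ)²) = 0.052632 × 3.2400 × 0.90000 / (2 × 0.010000) = 7.6737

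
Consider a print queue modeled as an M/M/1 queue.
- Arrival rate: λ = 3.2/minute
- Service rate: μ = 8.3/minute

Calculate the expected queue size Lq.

ρ = λ/μ = 3.2/8.3 = 0.3855
For M/M/1: Lq = λ²/(μ(μ-λ))
Lq = 10.24/(8.3 × 5.10)
Lq = 0.2419 jobs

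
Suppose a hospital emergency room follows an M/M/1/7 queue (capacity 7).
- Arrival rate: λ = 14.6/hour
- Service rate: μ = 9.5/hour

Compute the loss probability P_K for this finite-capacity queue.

ρ = λ/μ = 14.6/9.5 = 1.53684
P₀ = (1-ρ)/(1-ρ^(K+1)) = (1-1.53684)/(1-1.53684^8) = -0.5368/-30.1193 = 0.01782
P_K = P₀×ρ^K = 0.017824 × 1.53684^7 = 0.017824 × 20.2489 = 0.3609
Blocking probability = 36.09%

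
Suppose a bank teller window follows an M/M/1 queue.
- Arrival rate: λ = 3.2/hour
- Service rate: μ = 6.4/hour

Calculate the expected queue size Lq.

ρ = λ/μ = 3.2/6.4 = 0.5000
For M/M/1: Lq = λ²/(μ(μ-λ))
Lq = 10.24/(6.4 × 3.20)
Lq = 0.5000 transactions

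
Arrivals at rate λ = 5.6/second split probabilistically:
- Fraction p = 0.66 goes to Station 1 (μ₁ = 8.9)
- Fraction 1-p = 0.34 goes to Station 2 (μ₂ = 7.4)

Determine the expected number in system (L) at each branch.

Effective rates: λ₁ = 5.6×0.66 = 3.696, λ₂ = 5.6×0.34 = 1.904
Station 1: ρ₁ = 3.696/8.9 = 0.41528, L₁ = ρ₁/(1-ρ₁) = 0.41528/(1-0.41528) = 0.7102
Station 2: ρ₂ = 1.904/7.4 = 0.2573, L₂ = ρ₂/(1-ρ₂) = 0.2573/(1-0.2573) = 0.3464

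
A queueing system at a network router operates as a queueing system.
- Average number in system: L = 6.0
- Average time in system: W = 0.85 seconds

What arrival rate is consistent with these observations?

Little's Law: L = λW, so λ = L/W
λ = 6.0/0.85 = 7.0588 packets/second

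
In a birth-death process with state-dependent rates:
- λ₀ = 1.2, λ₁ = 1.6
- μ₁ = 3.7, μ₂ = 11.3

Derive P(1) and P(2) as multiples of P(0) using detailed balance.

Balance equations:
State 0: λ₀P₀ = μ₁P₁ → P₁ = (λ₀/μ₁)P₀ = (1.2/3.7)P₀ = 0.3243P₀
State 1: P₂ = (λ₀λ₁)/(μ₁μ₂)P₀ = (1.2×1.6)/(3.7×11.3)P₀ = 0.04592P₀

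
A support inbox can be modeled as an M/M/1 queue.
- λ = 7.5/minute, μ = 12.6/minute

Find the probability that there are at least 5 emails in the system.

ρ = λ/μ = 7.5/12.6 = 0.59524
P(N ≥ n) = ρⁿ
P(N ≥ 5) = 0.59524^5
P(N ≥ 5) = 0.07472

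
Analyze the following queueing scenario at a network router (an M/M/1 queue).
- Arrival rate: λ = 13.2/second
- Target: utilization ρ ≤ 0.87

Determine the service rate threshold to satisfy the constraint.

ρ = λ/μ, so μ = λ/ρ
μ ≥ 13.2/0.87 = 15.1724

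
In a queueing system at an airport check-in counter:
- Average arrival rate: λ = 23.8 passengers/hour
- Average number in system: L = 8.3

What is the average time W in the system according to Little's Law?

Little's Law: L = λW, so W = L/λ
W = 8.3/23.8 = 0.3487 hours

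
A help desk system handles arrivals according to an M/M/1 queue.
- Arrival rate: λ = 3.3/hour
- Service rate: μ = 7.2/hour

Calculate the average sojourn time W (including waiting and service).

First, compute utilization: ρ = λ/μ = 3.3/7.2 = 0.4583
For M/M/1: W = 1/(μ-λ)
W = 1/(7.2-3.3) = 1/3.90
W = 0.2564 hours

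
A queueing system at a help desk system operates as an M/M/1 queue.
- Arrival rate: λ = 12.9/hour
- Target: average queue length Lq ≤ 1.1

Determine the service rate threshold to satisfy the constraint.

For M/M/1: Lq = λ²/(μ(μ-λ))
Need Lq ≤ 1.1, i.e. μ(μ-λ) ≥ λ²/1.1
μ² - 12.9μ - 166.41/1.1 ≥ 0  →  μ² - 12.9μ - 151.28182 ≥ 0
Quadratic formula (positive root): μ = [λ + √(λ² + 4×151.28182)]/2
Discriminant: 166.41 + 4×151.28182 = 771.5373, √771.5373 = 27.7766
μ ≥ (12.9 + 27.7766)/2 = 20.3383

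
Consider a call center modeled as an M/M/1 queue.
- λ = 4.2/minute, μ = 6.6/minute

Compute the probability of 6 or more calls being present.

ρ = λ/μ = 4.2/6.6 = 0.63636
P(N ≥ n) = ρⁿ
P(N ≥ 6) = 0.63636^6
P(N ≥ 6) = 0.06641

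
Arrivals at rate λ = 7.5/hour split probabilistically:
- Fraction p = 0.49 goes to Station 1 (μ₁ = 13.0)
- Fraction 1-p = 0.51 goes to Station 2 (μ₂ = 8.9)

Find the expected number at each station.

Effective rates: λ₁ = 7.5×0.49 = 3.675, λ₂ = 7.5×0.51 = 3.825
Station 1: ρ₁ = 3.675/13.0 = 0.2827, L₁ = ρ₁/(1-ρ₁) = 0.2827/(1-0.2827) = 0.3941
Station 2: ρ₂ = 3.825/8.9 = 0.42978, L₂ = ρ₂/(1-ρ₂) = 0.42978/(1-0.42978) = 0.7537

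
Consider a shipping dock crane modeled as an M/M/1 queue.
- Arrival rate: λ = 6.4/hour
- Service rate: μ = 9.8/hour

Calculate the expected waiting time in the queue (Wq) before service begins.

First, compute utilization: ρ = λ/μ = 6.4/9.8 = 0.6531
For M/M/1: Wq = λ/(μ(μ-λ))
Wq = 6.4/(9.8 × (9.8-6.4))
Wq = 6.4/(9.8 × 3.40)
Wq = 0.1921 hours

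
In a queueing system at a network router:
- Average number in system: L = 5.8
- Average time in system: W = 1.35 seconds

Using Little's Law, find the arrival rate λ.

Little's Law: L = λW, so λ = L/W
λ = 5.8/1.35 = 4.2963 packets/second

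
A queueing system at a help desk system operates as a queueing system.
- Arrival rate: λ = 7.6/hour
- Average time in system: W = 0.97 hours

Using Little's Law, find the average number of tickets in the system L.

Little's Law: L = λW
L = 7.6 × 0.97 = 7.3720 tickets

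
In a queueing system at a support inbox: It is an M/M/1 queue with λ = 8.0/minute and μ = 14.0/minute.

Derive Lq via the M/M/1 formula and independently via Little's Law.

Method 1 (direct): Lq = λ²/(μ(μ-λ)) = 64.00/(14.0 × 6.00) = 0.7619

Method 2 (Little's Law):
W = 1/(μ-λ) = 1/6.00 = 0.16667
Wq = W - 1/μ = 0.16667 - 0.071429 = 0.09524
Lq = λWq = 8.0 × 0.09524 = 0.7619 ✔ (matches Method 1)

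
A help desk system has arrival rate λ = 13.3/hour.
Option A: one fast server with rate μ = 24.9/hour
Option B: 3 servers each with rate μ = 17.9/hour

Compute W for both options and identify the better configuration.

Option A: single server μ = 24.9 (M/M/1)
  ρ_A = 13.3/24.9 = 0.5341
  W_A = 1/(μ-λ) = 1/(24.9-13.3) = 1/11.60 = 0.08621

Option B: 3 servers μ = 17.9 (M/M/3)
  ρ_B = λ/(cμ) = 13.3/(3×17.9) = 0.2477
  Offered load a = λ/μ = cρ = 13.3/17.9 = 0.7430
  P₀ = [ Σₙ₌₀^2 aⁿ/n! + a^3/(3!(1-ρ)) ]⁻¹
  Σ = a^0/0! + a^1/1! + a^2/2! = 1.0000 + 0.74302 + 0.27604 = 2.0191
  a^3/(3!(1-ρ)) = 0.41020/(6 × 0.75233) = 0.09087
  P₀ = 1/(2.0191 + 0.09087) = 0.4739
  Lq = P₀·a^3·ρ / (3!(1-ρ)²) = 0.4739 × 0.4102 × 0.2477 / (6 × 0.5660) = 0.01418
  Wq_B = Lq/λ = 0.014179/13.3 = 0.0010661
  W_B = Wq_B + 1/μ = 0.0010661 + 0.055866 = 0.05693

Since W_B = 0.05693 < W_A = 0.08621, Option B (multiple servers) has the shorter time in system.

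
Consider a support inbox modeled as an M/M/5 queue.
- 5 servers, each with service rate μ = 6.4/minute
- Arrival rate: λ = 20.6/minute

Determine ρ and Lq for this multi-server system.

Traffic intensity: ρ = λ/(cμ) = 20.6/(5×6.4) = 0.6438
Since ρ = 0.6438 < 1, system is stable.
Offered load a = λ/μ = cρ = 20.6/6.4 = 3.2188
P₀ = [ Σₙ₌₀^4 aⁿ/n! + a^5/(5!(1-ρ)) ]⁻¹
Σ = a^0/0! + a^1/1! + a^2/2! + a^3/3! + a^4/4! = 1.00000 + 3.21875 + 5.18018 + 5.55790 + 4.47237 = 19.4292
a^5/(5!(1-ρ)) = 345.4906/(120 × 0.35625) = 8.0817
P₀ = 1/(19.4292 + 8.0817) = 0.03635
Lq = P₀·a^5·ρ / (5!(1-ρ)²) = 0.036349 × 345.4906 × 0.64375 / (120 × 0.12691) = 0.5308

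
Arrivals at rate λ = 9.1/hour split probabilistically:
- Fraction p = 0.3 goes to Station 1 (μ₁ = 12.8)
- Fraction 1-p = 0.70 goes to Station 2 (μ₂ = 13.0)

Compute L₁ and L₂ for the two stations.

Effective rates: λ₁ = 9.1×0.3 = 2.73, λ₂ = 9.1×0.70 = 6.37
Station 1: ρ₁ = 2.73/12.8 = 0.2133, L₁ = ρ₁/(1-ρ₁) = 0.2133/(1-0.2133) = 0.2711
Station 2: ρ₂ = 6.37/13.0 = 0.4900, L₂ = ρ₂/(1-ρ₂) = 0.4900/(1-0.4900) = 0.9608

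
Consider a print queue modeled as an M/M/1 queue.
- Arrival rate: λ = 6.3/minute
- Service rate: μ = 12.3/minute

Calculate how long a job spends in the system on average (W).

First, compute utilization: ρ = λ/μ = 6.3/12.3 = 0.5122
For M/M/1: W = 1/(μ-λ)
W = 1/(12.3-6.3) = 1/6.00
W = 0.1667 minutes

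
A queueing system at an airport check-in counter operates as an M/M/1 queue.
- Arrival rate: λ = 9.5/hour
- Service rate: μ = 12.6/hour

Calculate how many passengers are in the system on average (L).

ρ = λ/μ = 9.5/12.6 = 0.7540
For M/M/1: L = λ/(μ-λ)
L = 9.5/(12.6-9.5) = 9.5/3.10
L = 3.0645 passengers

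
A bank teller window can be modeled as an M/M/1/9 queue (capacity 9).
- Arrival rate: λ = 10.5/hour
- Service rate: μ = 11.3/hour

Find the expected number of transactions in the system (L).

ρ = λ/μ = 10.5/11.3 = 0.929204
P₀ = (1-ρ)/(1-ρ^(K+1)) = (1-0.929204)/(1-0.929204^10) = 0.07080/0.5201 = 0.1361
P_K = P₀×ρ^K = 0.13611 × 0.929204^9 = 0.13611 × 0.51642 = 0.07029
L = ρ[1 - (K+1)ρ^K + Kρ^(K+1)] / [(1-ρ)(1-ρ^(K+1))]
L = 0.929204 × (1 - 10×0.516416 + 9×0.479856) / ((1 - 0.929204) × (1 - 0.479856)) = 3.8997 transactions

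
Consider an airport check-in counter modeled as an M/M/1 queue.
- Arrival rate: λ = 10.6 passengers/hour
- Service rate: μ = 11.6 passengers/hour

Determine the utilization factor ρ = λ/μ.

Server utilization: ρ = λ/μ
ρ = 10.6/11.6 = 0.9138
The server is busy 91.38% of the time.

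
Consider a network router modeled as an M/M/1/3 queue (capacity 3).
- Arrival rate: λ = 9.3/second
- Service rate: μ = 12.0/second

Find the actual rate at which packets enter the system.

ρ = λ/μ = 9.3/12.0 = 0.7750
P₀ = (1-ρ)/(1-ρ^(K+1)) = (1-0.7750)/(1-0.7750^4) = 0.2250/0.6392 = 0.3520
P_K = P₀×ρ^K = 0.35198 × 0.7750^3 = 0.35198 × 0.46548 = 0.1638
λ_eff = λ(1-P_K) = 9.3 × (1 - 0.16384) = 9.3 × 0.83616 = 7.7763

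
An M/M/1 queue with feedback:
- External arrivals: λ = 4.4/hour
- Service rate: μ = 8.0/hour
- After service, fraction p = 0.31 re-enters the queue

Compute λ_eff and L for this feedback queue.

Effective arrival rate: λ_eff = λ/(1-p) = 4.4/(1-0.31) = 4.4/0.69 = 6.37681
ρ = λ_eff/μ = 6.37681/8.0 = 0.797101
L = ρ/(1-ρ) = 0.797101/(1-0.797101) = 3.9286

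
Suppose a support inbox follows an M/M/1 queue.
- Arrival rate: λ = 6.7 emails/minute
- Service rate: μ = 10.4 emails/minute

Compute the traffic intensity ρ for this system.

Server utilization: ρ = λ/μ
ρ = 6.7/10.4 = 0.6442
The server is busy 64.42% of the time.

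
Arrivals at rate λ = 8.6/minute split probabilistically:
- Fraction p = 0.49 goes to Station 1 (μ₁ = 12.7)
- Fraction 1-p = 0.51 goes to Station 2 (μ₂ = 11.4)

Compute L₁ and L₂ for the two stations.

Effective rates: λ₁ = 8.6×0.49 = 4.214, λ₂ = 8.6×0.51 = 4.386
Station 1: ρ₁ = 4.214/12.7 = 0.3318, L₁ = ρ₁/(1-ρ₁) = 0.3318/(1-0.3318) = 0.4966
Station 2: ρ₂ = 4.386/11.4 = 0.38474, L₂ = ρ₂/(1-ρ₂) = 0.38474/(1-0.38474) = 0.6253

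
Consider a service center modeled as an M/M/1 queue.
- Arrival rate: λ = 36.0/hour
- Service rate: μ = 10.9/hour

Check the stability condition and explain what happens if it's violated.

Stability requires ρ = λ/(cμ) < 1
ρ = 36.0/(1 × 10.9) = 36.0/10.90 = 3.3028
Since 3.3028 ≥ 1, the system is UNSTABLE.
Queue grows without bound. Need μ > λ = 36.0.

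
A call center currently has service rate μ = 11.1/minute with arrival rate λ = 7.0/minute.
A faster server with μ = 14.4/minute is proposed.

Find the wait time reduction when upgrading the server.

System 1: ρ₁ = 7.0/11.1 = 0.6306, W₁ = 1/(11.1-7.0) = 0.24390
System 2: ρ₂ = 7.0/14.4 = 0.4861, W₂ = 1/(14.4-7.0) = 0.13514
Improvement: (W₁-W₂)/W₁ = (0.24390-0.13514)/0.24390 = 44.59%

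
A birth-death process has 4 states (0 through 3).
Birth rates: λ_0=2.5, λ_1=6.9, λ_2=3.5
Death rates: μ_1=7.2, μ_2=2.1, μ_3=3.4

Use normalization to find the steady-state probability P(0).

Ratios P(n)/P(0) = (λ₀···λₙ₋₁)/(μ₁···μₙ):
P(1)/P(0) = (2.5)/(7.2) = 0.3472
P(2)/P(0) = (2.5×6.9)/(7.2×2.1) = 1.1409
P(3)/P(0) = (2.5×6.9×3.5)/(7.2×2.1×3.4) = 1.1744

Normalization: ∑ P(n) = 1
P(0) × (1.0000 + 0.3472 + 1.1409 + 1.1744) = 1
P(0) × 3.6625 = 1
P(0) = 1/3.6625 = 0.2730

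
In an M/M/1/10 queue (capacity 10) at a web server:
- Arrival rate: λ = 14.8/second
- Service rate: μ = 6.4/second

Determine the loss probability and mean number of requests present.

ρ = λ/μ = 14.8/6.4 = 2.3125
P₀ = (1-ρ)/(1-ρ^(K+1)) = (1-2.3125)/(1-2.3125^11) = -1.3125/-10112.4459 = 0.0001298
P_K = P₀×ρ^K = 0.00012979 × 2.3125^10 = 0.00012979 × 4373.3820 = 0.5676
Blocking probability P_10 = 0.5676 (56.76%)
L = ρ[1 - (K+1)ρ^K + Kρ^(K+1)] / [(1-ρ)(1-ρ^(K+1))]
L = 2.3125 × (1 - 11×4373.3820 + 10×10113.4459) / ((1 - 2.3125) × (1 - 10113.4459)) = 9.2392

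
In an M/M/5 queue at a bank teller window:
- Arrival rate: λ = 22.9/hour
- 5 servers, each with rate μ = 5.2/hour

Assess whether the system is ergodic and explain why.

Stability requires ρ = λ/(cμ) < 1
ρ = 22.9/(5 × 5.2) = 22.9/26.00 = 0.8808
Since 0.8808 < 1, the system is STABLE.
The servers are busy 88.08% of the time.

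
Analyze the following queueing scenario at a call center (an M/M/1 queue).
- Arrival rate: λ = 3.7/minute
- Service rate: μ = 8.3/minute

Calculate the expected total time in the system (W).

First, compute utilization: ρ = λ/μ = 3.7/8.3 = 0.4458
For M/M/1: W = 1/(μ-λ)
W = 1/(8.3-3.7) = 1/4.60
W = 0.2174 minutes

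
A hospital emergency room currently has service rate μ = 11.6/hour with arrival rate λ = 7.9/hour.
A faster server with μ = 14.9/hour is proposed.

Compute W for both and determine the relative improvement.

System 1: ρ₁ = 7.9/11.6 = 0.6810, W₁ = 1/(11.6-7.9) = 0.27027
System 2: ρ₂ = 7.9/14.9 = 0.5302, W₂ = 1/(14.9-7.9) = 0.14286
Improvement: (W₁-W₂)/W₁ = (0.27027-0.14286)/0.27027 = 47.14%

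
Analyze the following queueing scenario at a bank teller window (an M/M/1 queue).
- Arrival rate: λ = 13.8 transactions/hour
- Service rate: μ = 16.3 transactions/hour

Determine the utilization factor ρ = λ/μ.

Server utilization: ρ = λ/μ
ρ = 13.8/16.3 = 0.8466
The server is busy 84.66% of the time.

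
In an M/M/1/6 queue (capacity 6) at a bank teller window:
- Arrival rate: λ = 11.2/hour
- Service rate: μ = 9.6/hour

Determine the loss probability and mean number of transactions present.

ρ = λ/μ = 11.2/9.6 = 1.16667
P₀ = (1-ρ)/(1-ρ^(K+1)) = (1-1.16667)/(1-1.16667^7) = -0.166670/-1.94196 = 0.08583
P_K = P₀×ρ^K = 0.08583 × 1.16667^6 = 0.08583 × 2.5217 = 0.2164
Blocking probability P_6 = 0.2164 (21.64%)
L = ρ[1 - (K+1)ρ^K + Kρ^(K+1)] / [(1-ρ)(1-ρ^(K+1))]
L = 1.16667 × (1 - 7×2.521670 + 6×2.941956) / ((1 - 1.16667) × (1 - 2.941956)) = 3.6047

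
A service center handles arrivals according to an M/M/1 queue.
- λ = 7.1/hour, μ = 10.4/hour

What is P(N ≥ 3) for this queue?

ρ = λ/μ = 7.1/10.4 = 0.6827
P(N ≥ n) = ρⁿ
P(N ≥ 3) = 0.6827^3
P(N ≥ 3) = 0.3182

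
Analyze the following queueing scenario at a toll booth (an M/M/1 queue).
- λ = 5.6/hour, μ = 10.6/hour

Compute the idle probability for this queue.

ρ = λ/μ = 5.6/10.6 = 0.5283
P(0) = 1 - ρ = 1 - 0.5283 = 0.4717
The server is idle 47.17% of the time.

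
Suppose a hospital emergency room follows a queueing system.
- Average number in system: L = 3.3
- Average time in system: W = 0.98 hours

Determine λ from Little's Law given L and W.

Little's Law: L = λW, so λ = L/W
λ = 3.3/0.98 = 3.3673 patients/hour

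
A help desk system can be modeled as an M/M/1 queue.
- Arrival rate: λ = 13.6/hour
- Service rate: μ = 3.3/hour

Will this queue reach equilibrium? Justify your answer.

Stability requires ρ = λ/(cμ) < 1
ρ = 13.6/(1 × 3.3) = 13.6/3.30 = 4.1212
Since 4.1212 ≥ 1, the system is UNSTABLE.
Queue grows without bound. Need μ > λ = 13.6.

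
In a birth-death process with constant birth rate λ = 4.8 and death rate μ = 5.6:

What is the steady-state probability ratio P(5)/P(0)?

For constant rates: P(n)/P(0) = (λ/μ)^n
P(5)/P(0) = (4.8/5.6)^5 = 0.85714^5 = 0.4627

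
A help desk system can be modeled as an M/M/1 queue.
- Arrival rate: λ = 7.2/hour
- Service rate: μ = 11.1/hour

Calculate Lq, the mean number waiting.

ρ = λ/μ = 7.2/11.1 = 0.6486
For M/M/1: Lq = λ²/(μ(μ-λ))
Lq = 51.84/(11.1 × 3.90)
Lq = 1.1975 tickets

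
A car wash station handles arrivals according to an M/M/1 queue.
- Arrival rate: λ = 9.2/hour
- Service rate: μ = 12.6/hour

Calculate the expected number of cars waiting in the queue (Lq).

ρ = λ/μ = 9.2/12.6 = 0.7302
For M/M/1: Lq = λ²/(μ(μ-λ))
Lq = 84.64/(12.6 × 3.40)
Lq = 1.9757 cars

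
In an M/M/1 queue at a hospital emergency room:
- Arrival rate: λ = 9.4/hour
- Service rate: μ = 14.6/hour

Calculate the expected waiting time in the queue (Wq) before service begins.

First, compute utilization: ρ = λ/μ = 9.4/14.6 = 0.6438
For M/M/1: Wq = λ/(μ(μ-λ))
Wq = 9.4/(14.6 × (14.6-9.4))
Wq = 9.4/(14.6 × 5.20)
Wq = 0.1238 hours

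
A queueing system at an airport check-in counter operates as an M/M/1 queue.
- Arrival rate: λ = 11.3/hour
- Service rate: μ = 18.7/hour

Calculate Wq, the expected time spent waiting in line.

First, compute utilization: ρ = λ/μ = 11.3/18.7 = 0.6043
For M/M/1: Wq = λ/(μ(μ-λ))
Wq = 11.3/(18.7 × (18.7-11.3))
Wq = 11.3/(18.7 × 7.40)
Wq = 0.08166 hours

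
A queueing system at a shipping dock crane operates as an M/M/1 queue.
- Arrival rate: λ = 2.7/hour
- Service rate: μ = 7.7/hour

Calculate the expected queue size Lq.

ρ = λ/μ = 2.7/7.7 = 0.3506
For M/M/1: Lq = λ²/(μ(μ-λ))
Lq = 7.29/(7.7 × 5.00)
Lq = 0.1894 containers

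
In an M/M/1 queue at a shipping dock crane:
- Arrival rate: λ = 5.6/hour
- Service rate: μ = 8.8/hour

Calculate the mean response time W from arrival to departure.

First, compute utilization: ρ = λ/μ = 5.6/8.8 = 0.6364
For M/M/1: W = 1/(μ-λ)
W = 1/(8.8-5.6) = 1/3.20
W = 0.3125 hours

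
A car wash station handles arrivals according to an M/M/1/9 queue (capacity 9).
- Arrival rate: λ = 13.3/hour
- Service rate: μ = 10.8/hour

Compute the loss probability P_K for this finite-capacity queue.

ρ = λ/μ = 13.3/10.8 = 1.23148
P₀ = (1-ρ)/(1-ρ^(K+1)) = (1-1.23148)/(1-1.23148^10) = -0.2315/-7.0218 = 0.03297
P_K = P₀×ρ^K = 0.032966 × 1.23148^9 = 0.032966 × 6.5140 = 0.2147
Blocking probability = 21.47%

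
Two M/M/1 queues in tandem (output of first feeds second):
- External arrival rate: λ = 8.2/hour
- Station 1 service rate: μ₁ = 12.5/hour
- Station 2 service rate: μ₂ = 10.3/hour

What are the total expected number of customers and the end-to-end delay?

By Jackson's theorem, each station behaves as independent M/M/1.
Station 1: ρ₁ = 8.2/12.5 = 0.6560, L₁ = ρ₁/(1-ρ₁) = λ/(μ₁-λ) = 8.2/4.30 = 1.90698
Station 2: ρ₂ = 8.2/10.3 = 0.7961, L₂ = ρ₂/(1-ρ₂) = λ/(μ₂-λ) = 8.2/2.10 = 3.90476
Total: L = L₁ + L₂ = 1.90698 + 3.90476 = 5.8117
W = L/λ = 5.8117/8.2 = 0.7087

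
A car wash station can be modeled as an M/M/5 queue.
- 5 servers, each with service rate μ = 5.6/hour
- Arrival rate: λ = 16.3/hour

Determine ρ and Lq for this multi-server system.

Traffic intensity: ρ = λ/(cμ) = 16.3/(5×5.6) = 0.5821
Since ρ = 0.5821 < 1, system is stable.
Offered load a = λ/μ = cρ = 16.3/5.6 = 2.9107
P₀ = [ Σₙ₌₀^4 aⁿ/n! + a^5/(5!(1-ρ)) ]⁻¹
Σ = a^0/0! + a^1/1! + a^2/2! + a^3/3! + a^4/4! = 1.0000 + 2.9107 + 4.2361 + 4.1101 + 2.9908 = 15.2477
a^5/(5!(1-ρ)) = 208.9286/(120 × 0.417857) = 4.1667
P₀ = 1/(15.2477 + 4.1667) = 0.05151
Lq = P₀·a^5·ρ / (5!(1-ρ)²) = 0.05151 × 208.9286 × 0.5821 / (120 × 0.1746) = 0.2990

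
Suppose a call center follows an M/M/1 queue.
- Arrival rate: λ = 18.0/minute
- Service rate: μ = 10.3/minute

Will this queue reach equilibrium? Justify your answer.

Stability requires ρ = λ/(cμ) < 1
ρ = 18.0/(1 × 10.3) = 18.0/10.30 = 1.7476
Since 1.7476 ≥ 1, the system is UNSTABLE.
Queue grows without bound. Need μ > λ = 18.0.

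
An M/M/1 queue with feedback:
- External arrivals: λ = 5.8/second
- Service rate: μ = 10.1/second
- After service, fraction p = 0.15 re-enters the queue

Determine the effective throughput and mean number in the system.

Effective arrival rate: λ_eff = λ/(1-p) = 5.8/(1-0.15) = 5.8/0.85 = 6.8235
ρ = λ_eff/μ = 6.8235/10.1 = 0.6756
L = ρ/(1-ρ) = 0.6756/(1-0.6756) = 2.0826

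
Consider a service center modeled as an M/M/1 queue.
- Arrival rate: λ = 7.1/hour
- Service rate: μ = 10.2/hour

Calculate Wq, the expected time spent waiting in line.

First, compute utilization: ρ = λ/μ = 7.1/10.2 = 0.6961
For M/M/1: Wq = λ/(μ(μ-λ))
Wq = 7.1/(10.2 × (10.2-7.1))
Wq = 7.1/(10.2 × 3.10)
Wq = 0.2245 hours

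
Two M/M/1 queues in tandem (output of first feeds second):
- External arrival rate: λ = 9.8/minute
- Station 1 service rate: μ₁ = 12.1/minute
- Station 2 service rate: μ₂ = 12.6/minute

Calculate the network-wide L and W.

By Jackson's theorem, each station behaves as independent M/M/1.
Station 1: ρ₁ = 9.8/12.1 = 0.8099, L₁ = ρ₁/(1-ρ₁) = λ/(μ₁-λ) = 9.8/2.30 = 4.2609
Station 2: ρ₂ = 9.8/12.6 = 0.7778, L₂ = ρ₂/(1-ρ₂) = λ/(μ₂-λ) = 9.8/2.80 = 3.5000
Total: L = L₁ + L₂ = 4.2609 + 3.5000 = 7.7609
W = L/λ = 7.7609/9.8 = 0.7919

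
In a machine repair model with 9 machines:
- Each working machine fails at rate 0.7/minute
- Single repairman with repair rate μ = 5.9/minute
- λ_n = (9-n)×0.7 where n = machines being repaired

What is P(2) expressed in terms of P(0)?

P(2)/P(0) = ∏_{i=0}^{2-1} λ_i/μ_{i+1}
= (9-0)×0.7/5.9 × (9-1)×0.7/5.9
= 1.0135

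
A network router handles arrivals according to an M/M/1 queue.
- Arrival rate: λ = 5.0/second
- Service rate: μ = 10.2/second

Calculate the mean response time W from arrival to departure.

First, compute utilization: ρ = λ/μ = 5.0/10.2 = 0.4902
For M/M/1: W = 1/(μ-λ)
W = 1/(10.2-5.0) = 1/5.20
W = 0.1923 seconds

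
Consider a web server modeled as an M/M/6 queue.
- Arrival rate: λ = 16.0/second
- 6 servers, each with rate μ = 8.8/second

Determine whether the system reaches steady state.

Stability requires ρ = λ/(cμ) < 1
ρ = 16.0/(6 × 8.8) = 16.0/52.80 = 0.3030
Since 0.3030 < 1, the system is STABLE.
The servers are busy 30.30% of the time.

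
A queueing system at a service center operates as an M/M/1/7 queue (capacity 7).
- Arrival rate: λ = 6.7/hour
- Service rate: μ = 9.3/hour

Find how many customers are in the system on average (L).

ρ = λ/μ = 6.7/9.3 = 0.72043
P₀ = (1-ρ)/(1-ρ^(K+1)) = (1-0.72043)/(1-0.72043^8) = 0.27957/0.92743 = 0.3014
P_K = P₀×ρ^K = 0.30144 × 0.72043^7 = 0.30144 × 0.10073 = 0.03036
L = ρ[1 - (K+1)ρ^K + Kρ^(K+1)] / [(1-ρ)(1-ρ^(K+1))]
L = 0.72043 × (1 - 8×0.100726 + 7×0.0725662) / ((1 - 0.72043) × (1 - 0.0725662)) = 1.9510 customers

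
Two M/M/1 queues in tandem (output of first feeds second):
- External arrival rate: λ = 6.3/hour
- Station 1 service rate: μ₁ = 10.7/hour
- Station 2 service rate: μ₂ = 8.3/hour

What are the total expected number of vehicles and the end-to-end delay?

By Jackson's theorem, each station behaves as independent M/M/1.
Station 1: ρ₁ = 6.3/10.7 = 0.5888, L₁ = ρ₁/(1-ρ₁) = λ/(μ₁-λ) = 6.3/4.40 = 1.4318
Station 2: ρ₂ = 6.3/8.3 = 0.7590, L₂ = ρ₂/(1-ρ₂) = λ/(μ₂-λ) = 6.3/2.00 = 3.1500
Total: L = L₁ + L₂ = 1.4318 + 3.1500 = 4.5818
W = L/λ = 4.5818/6.3 = 0.7273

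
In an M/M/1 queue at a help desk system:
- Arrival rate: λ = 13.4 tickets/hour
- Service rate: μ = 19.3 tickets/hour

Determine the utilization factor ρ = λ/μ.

Server utilization: ρ = λ/μ
ρ = 13.4/19.3 = 0.6943
The server is busy 69.43% of the time.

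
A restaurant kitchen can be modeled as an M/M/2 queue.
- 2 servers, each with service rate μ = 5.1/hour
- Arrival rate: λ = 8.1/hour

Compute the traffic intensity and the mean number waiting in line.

Traffic intensity: ρ = λ/(cμ) = 8.1/(2×5.1) = 0.7941
Since ρ = 0.7941 < 1, system is stable.
Offered load a = λ/μ = cρ = 8.1/5.1 = 1.5882
P₀ = [ Σₙ₌₀^1 aⁿ/n! + a^2/(2!(1-ρ)) ]⁻¹
Σ = a^0/0! + a^1/1! = 1.0000 + 1.5882 = 2.5882
a^2/(2!(1-ρ)) = 2.5225/(2 × 0.20588) = 6.1261
P₀ = 1/(2.5882 + 6.1261) = 0.1148
Lq = P₀·a^2·ρ / (2!(1-ρ)²) = 0.114754 × 2.52249 × 0.794118 / (2 × 0.0423875) = 2.7115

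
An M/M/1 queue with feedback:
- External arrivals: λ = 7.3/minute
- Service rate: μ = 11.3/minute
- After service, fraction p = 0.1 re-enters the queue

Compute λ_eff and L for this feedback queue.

Effective arrival rate: λ_eff = λ/(1-p) = 7.3/(1-0.1) = 7.3/0.90 = 8.1111
ρ = λ_eff/μ = 8.1111/11.3 = 0.7178
L = ρ/(1-ρ) = 0.7178/(1-0.7178) = 2.5436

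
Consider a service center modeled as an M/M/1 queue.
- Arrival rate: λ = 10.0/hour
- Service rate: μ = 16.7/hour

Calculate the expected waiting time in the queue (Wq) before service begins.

First, compute utilization: ρ = λ/μ = 10.0/16.7 = 0.5988
For M/M/1: Wq = λ/(μ(μ-λ))
Wq = 10.0/(16.7 × (16.7-10.0))
Wq = 10.0/(16.7 × 6.70)
Wq = 0.08937 hours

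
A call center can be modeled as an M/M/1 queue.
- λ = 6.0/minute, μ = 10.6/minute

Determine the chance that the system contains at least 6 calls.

ρ = λ/μ = 6.0/10.6 = 0.56604
P(N ≥ n) = ρⁿ
P(N ≥ 6) = 0.56604^6
P(N ≥ 6) = 0.03289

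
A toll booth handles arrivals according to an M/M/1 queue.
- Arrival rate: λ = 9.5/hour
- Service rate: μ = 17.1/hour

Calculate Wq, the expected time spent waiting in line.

First, compute utilization: ρ = λ/μ = 9.5/17.1 = 0.5556
For M/M/1: Wq = λ/(μ(μ-λ))
Wq = 9.5/(17.1 × (17.1-9.5))
Wq = 9.5/(17.1 × 7.60)
Wq = 0.07310 hours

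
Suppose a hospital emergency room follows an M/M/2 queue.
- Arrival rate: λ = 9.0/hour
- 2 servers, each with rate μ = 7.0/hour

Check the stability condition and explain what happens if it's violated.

Stability requires ρ = λ/(cμ) < 1
ρ = 9.0/(2 × 7.0) = 9.0/14.00 = 0.6429
Since 0.6429 < 1, the system is STABLE.
The servers are busy 64.29% of the time.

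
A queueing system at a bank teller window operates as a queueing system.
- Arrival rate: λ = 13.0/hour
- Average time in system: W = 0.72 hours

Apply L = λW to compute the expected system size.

Little's Law: L = λW
L = 13.0 × 0.72 = 9.3600 transactions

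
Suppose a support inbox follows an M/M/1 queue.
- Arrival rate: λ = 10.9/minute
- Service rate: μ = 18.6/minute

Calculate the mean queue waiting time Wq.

First, compute utilization: ρ = λ/μ = 10.9/18.6 = 0.5860
For M/M/1: Wq = λ/(μ(μ-λ))
Wq = 10.9/(18.6 × (18.6-10.9))
Wq = 10.9/(18.6 × 7.70)
Wq = 0.07611 minutes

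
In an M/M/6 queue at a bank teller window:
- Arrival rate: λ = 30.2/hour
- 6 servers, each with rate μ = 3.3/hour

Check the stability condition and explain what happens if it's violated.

Stability requires ρ = λ/(cμ) < 1
ρ = 30.2/(6 × 3.3) = 30.2/19.80 = 1.5253
Since 1.5253 ≥ 1, the system is UNSTABLE.
Need c > λ/μ = 30.2/3.3 = 9.15.
Minimum servers needed: c = 10.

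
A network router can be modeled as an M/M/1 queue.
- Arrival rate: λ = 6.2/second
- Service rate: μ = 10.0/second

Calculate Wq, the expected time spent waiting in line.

First, compute utilization: ρ = λ/μ = 6.2/10.0 = 0.6200
For M/M/1: Wq = λ/(μ(μ-λ))
Wq = 6.2/(10.0 × (10.0-6.2))
Wq = 6.2/(10.0 × 3.80)
Wq = 0.1632 seconds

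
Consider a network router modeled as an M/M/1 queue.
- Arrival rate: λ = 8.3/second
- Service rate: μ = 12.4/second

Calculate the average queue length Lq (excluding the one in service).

ρ = λ/μ = 8.3/12.4 = 0.6694
For M/M/1: Lq = λ²/(μ(μ-λ))
Lq = 68.89/(12.4 × 4.10)
Lq = 1.3550 packets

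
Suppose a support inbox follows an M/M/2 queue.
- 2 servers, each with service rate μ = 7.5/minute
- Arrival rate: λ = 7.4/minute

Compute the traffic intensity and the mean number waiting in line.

Traffic intensity: ρ = λ/(cμ) = 7.4/(2×7.5) = 0.4933
Since ρ = 0.4933 < 1, system is stable.
Offered load a = λ/μ = cρ = 7.4/7.5 = 0.9867
P₀ = [ Σₙ₌₀^1 aⁿ/n! + a^2/(2!(1-ρ)) ]⁻¹
Σ = a^0/0! + a^1/1! = 1.0000 + 0.9867 = 1.9867
a^2/(2!(1-ρ)) = 0.97351/(2 × 0.50667) = 0.9607
P₀ = 1/(1.9867 + 0.9607) = 0.3393
Lq = P₀·a^2·ρ / (2!(1-ρ)²) = 0.3393 × 0.9735 × 0.4933 / (2 × 0.2567) = 0.3174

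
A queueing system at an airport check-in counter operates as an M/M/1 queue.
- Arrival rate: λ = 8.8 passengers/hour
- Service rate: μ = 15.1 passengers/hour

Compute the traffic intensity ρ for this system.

Server utilization: ρ = λ/μ
ρ = 8.8/15.1 = 0.5828
The server is busy 58.28% of the time.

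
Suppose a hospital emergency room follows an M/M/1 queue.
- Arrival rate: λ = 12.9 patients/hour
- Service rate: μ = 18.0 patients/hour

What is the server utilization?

Server utilization: ρ = λ/μ
ρ = 12.9/18.0 = 0.7167
The server is busy 71.67% of the time.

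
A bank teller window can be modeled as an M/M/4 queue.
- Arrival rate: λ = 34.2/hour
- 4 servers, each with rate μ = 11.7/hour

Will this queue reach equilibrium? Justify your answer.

Stability requires ρ = λ/(cμ) < 1
ρ = 34.2/(4 × 11.7) = 34.2/46.80 = 0.7308
Since 0.7308 < 1, the system is STABLE.
The servers are busy 73.08% of the time.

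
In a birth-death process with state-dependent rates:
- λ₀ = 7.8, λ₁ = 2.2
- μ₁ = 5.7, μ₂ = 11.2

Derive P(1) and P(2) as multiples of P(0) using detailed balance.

Balance equations:
State 0: λ₀P₀ = μ₁P₁ → P₁ = (λ₀/μ₁)P₀ = (7.8/5.7)P₀ = 1.3684P₀
State 1: P₂ = (λ₀λ₁)/(μ₁μ₂)P₀ = (7.8×2.2)/(5.7×11.2)P₀ = 0.2688P₀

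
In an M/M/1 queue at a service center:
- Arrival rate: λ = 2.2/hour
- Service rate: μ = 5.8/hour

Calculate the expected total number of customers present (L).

ρ = λ/μ = 2.2/5.8 = 0.3793
For M/M/1: L = λ/(μ-λ)
L = 2.2/(5.8-2.2) = 2.2/3.60
L = 0.6111 customers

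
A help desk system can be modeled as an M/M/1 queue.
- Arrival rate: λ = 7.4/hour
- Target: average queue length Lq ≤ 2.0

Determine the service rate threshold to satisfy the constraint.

For M/M/1: Lq = λ²/(μ(μ-λ))
Need Lq ≤ 2.0, i.e. μ(μ-λ) ≥ λ²/2.0
μ² - 7.4μ - 54.76/2.0 ≥ 0  →  μ² - 7.4μ - 27.3800 ≥ 0
Quadratic formula (positive root): μ = [λ + √(λ² + 4×27.3800)]/2
Discriminant: 54.76 + 4×27.3800 = 164.2800, √164.2800 = 12.8172
μ ≥ (7.4 + 12.8172)/2 = 10.1086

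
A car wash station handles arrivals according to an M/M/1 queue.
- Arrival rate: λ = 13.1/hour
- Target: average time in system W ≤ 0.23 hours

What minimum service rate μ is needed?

For M/M/1: W = 1/(μ-λ)
Need W ≤ 0.23, so 1/(μ-λ) ≤ 0.23
μ - λ ≥ 1/0.23 = 4.3478
μ ≥ 13.1 + 4.3478 = 17.4478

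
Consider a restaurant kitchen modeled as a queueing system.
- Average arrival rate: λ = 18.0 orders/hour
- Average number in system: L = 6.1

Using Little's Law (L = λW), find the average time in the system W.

Little's Law: L = λW, so W = L/λ
W = 6.1/18.0 = 0.3389 hours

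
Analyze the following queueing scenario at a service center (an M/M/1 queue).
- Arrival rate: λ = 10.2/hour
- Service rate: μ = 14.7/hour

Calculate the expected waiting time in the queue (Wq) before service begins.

First, compute utilization: ρ = λ/μ = 10.2/14.7 = 0.6939
For M/M/1: Wq = λ/(μ(μ-λ))
Wq = 10.2/(14.7 × (14.7-10.2))
Wq = 10.2/(14.7 × 4.50)
Wq = 0.1542 hours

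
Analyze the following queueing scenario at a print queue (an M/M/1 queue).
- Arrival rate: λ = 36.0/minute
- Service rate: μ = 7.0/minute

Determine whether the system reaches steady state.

Stability requires ρ = λ/(cμ) < 1
ρ = 36.0/(1 × 7.0) = 36.0/7.00 = 5.1429
Since 5.1429 ≥ 1, the system is UNSTABLE.
Queue grows without bound. Need μ > λ = 36.0.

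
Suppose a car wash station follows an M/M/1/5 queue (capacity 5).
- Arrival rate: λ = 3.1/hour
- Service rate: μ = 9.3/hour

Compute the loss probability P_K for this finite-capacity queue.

ρ = λ/μ = 3.1/9.3 = 0.33333
P₀ = (1-ρ)/(1-ρ^(K+1)) = (1-0.33333)/(1-0.33333^6) = 0.6667/0.9986 = 0.6676
P_K = P₀×ρ^K = 0.6676 × 0.33333^5 = 0.6676 × 0.004115 = 0.002747
Blocking probability = 0.27%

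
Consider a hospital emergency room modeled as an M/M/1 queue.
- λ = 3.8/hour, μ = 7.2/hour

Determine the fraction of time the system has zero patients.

ρ = λ/μ = 3.8/7.2 = 0.5278
P(0) = 1 - ρ = 1 - 0.5278 = 0.4722
The server is idle 47.22% of the time.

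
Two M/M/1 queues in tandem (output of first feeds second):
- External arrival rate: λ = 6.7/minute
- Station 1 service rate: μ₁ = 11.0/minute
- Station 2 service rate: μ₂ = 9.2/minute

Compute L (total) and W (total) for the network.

By Jackson's theorem, each station behaves as independent M/M/1.
Station 1: ρ₁ = 6.7/11.0 = 0.6091, L₁ = ρ₁/(1-ρ₁) = λ/(μ₁-λ) = 6.7/4.30 = 1.5581
Station 2: ρ₂ = 6.7/9.2 = 0.7283, L₂ = ρ₂/(1-ρ₂) = λ/(μ₂-λ) = 6.7/2.50 = 2.6800
Total: L = L₁ + L₂ = 1.5581 + 2.6800 = 4.2381
W = L/λ = 4.2381/6.7 = 0.6326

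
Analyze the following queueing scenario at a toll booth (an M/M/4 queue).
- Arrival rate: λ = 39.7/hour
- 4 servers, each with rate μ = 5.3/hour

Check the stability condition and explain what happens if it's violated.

Stability requires ρ = λ/(cμ) < 1
ρ = 39.7/(4 × 5.3) = 39.7/21.20 = 1.8726
Since 1.8726 ≥ 1, the system is UNSTABLE.
Need c > λ/μ = 39.7/5.3 = 7.49.
Minimum servers needed: c = 8.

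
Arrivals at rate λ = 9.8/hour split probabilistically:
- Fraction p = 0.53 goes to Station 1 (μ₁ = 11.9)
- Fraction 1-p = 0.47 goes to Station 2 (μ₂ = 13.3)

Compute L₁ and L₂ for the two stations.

Effective rates: λ₁ = 9.8×0.53 = 5.194, λ₂ = 9.8×0.47 = 4.606
Station 1: ρ₁ = 5.194/11.9 = 0.43647, L₁ = ρ₁/(1-ρ₁) = 0.43647/(1-0.43647) = 0.7745
Station 2: ρ₂ = 4.606/13.3 = 0.3463, L₂ = ρ₂/(1-ρ₂) = 0.3463/(1-0.3463) = 0.5298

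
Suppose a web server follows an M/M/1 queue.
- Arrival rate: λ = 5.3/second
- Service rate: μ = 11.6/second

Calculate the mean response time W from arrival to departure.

First, compute utilization: ρ = λ/μ = 5.3/11.6 = 0.4569
For M/M/1: W = 1/(μ-λ)
W = 1/(11.6-5.3) = 1/6.30
W = 0.1587 seconds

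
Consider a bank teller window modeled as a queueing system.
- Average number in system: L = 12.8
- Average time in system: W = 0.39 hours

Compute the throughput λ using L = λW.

Little's Law: L = λW, so λ = L/W
λ = 12.8/0.39 = 32.8205 transactions/hour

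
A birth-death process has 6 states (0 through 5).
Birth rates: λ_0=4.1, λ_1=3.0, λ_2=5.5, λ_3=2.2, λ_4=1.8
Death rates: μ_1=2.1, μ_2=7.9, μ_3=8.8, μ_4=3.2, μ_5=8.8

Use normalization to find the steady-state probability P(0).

Ratios P(n)/P(0) = (λ₀···λₙ₋₁)/(μ₁···μₙ):
P(1)/P(0) = (4.1)/(2.1) = 1.9524
P(2)/P(0) = (4.1×3.0)/(2.1×7.9) = 0.74141
P(3)/P(0) = (4.1×3.0×5.5)/(2.1×7.9×8.8) = 0.46338
P(4)/P(0) = (4.1×3.0×5.5×2.2)/(2.1×7.9×8.8×3.2) = 0.31857
P(5)/P(0) = (4.1×3.0×5.5×2.2×1.8)/(2.1×7.9×8.8×3.2×8.8) = 0.065163

Normalization: ∑ P(n) = 1
P(0) × (1.0000 + 1.9524 + 0.74141 + 0.46338 + 0.31857 + 0.065163) = 1
P(0) × 4.5409 = 1
P(0) = 1/4.5409 = 0.2202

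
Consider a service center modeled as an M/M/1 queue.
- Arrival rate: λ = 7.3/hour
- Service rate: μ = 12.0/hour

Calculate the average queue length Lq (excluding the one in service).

ρ = λ/μ = 7.3/12.0 = 0.6083
For M/M/1: Lq = λ²/(μ(μ-λ))
Lq = 53.29/(12.0 × 4.70)
Lq = 0.9449 customers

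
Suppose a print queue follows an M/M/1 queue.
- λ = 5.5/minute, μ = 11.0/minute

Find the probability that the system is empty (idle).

ρ = λ/μ = 5.5/11.0 = 0.5000
P(0) = 1 - ρ = 1 - 0.5000 = 0.5000
The server is idle 50.00% of the time.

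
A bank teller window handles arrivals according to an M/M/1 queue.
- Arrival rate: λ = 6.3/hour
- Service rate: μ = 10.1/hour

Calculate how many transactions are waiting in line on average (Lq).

ρ = λ/μ = 6.3/10.1 = 0.6238
For M/M/1: Lq = λ²/(μ(μ-λ))
Lq = 39.69/(10.1 × 3.80)
Lq = 1.0341 transactions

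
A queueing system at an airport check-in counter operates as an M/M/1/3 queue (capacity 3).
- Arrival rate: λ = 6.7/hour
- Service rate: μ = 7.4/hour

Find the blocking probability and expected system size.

ρ = λ/μ = 6.7/7.4 = 0.9054
P₀ = (1-ρ)/(1-ρ^(K+1)) = (1-0.9054)/(1-0.9054^4) = 0.09460/0.3280 = 0.2884
P_K = P₀×ρ^K = 0.2884 × 0.9054^3 = 0.2884 × 0.7422 = 0.2141
Blocking probability P_3 = 0.2141 (21.41%)
L = ρ[1 - (K+1)ρ^K + Kρ^(K+1)] / [(1-ρ)(1-ρ^(K+1))]
L = 0.9054 × (1 - 4×0.742201 + 3×0.671989) / ((1 - 0.9054) × (1 - 0.671989)) = 1.3761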